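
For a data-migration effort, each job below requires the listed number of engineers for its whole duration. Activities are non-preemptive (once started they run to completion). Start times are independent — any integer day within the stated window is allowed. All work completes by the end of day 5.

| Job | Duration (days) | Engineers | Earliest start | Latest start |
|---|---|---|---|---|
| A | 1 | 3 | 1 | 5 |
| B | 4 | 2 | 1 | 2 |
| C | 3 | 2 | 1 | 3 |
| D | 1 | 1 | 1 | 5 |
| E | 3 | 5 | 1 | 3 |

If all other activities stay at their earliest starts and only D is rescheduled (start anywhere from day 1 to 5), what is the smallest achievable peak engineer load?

12

D@1: d1:13  d2:9  d3:9  d4:2  d5:0 → peak 13
D@2: d1:12  d2:10  d3:9  d4:2  d5:0 → peak 12
D@3: d1:12  d2:9  d3:10  d4:2  d5:0 → peak 12
D@4: d1:12  d2:9  d3:9  d4:3  d5:0 → peak 12
D@5: d1:12  d2:9  d3:9  d4:2  d5:1 → peak 12
Best is D@2, peak 12.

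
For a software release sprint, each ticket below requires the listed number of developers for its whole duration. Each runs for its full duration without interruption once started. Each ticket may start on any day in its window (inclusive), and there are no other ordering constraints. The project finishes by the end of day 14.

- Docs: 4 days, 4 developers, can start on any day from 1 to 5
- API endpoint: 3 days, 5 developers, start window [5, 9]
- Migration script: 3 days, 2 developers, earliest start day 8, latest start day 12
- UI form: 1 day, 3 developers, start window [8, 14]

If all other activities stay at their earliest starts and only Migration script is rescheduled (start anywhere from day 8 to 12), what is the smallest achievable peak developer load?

5

Migration script@8: d1:4  d2:4  d3:4  d4:4  d5:5  d6:5  d7:5  d8:5  d9:2  d10:2  d11:0  d12:0  d13:0  d14:0 → peak 5
Migration script@9: d1:4  d2:4  d3:4  d4:4  d5:5  d6:5  d7:5  d8:3  d9:2  d10:2  d11:2  d12:0  d13:0  d14:0 → peak 5
Migration script@10: d1:4  d2:4  d3:4  d4:4  d5:5  d6:5  d7:5  d8:3  d9:0  d10:2  d11:2  d12:2  d13:0  d14:0 → peak 5
Migration script@11: d1:4  d2:4  d3:4  d4:4  d5:5  d6:5  d7:5  d8:3  d9:0  d10:0  d11:2  d12:2  d13:2  d14:0 → peak 5
Migration script@12: d1:4  d2:4  d3:4  d4:4  d5:5  d6:5  d7:5  d8:3  d9:0  d10:0  d11:0  d12:2  d13:2  d14:2 → peak 5
Best is Migration script@8, peak 5.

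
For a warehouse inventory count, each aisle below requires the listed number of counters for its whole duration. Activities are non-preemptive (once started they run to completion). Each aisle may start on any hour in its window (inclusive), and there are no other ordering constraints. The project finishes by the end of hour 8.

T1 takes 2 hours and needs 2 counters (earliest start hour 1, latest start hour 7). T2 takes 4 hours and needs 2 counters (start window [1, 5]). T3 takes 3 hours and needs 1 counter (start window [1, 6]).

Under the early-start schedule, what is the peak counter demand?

5

Early-start schedule: T1@1, T2@1, T3@1.
Load per hour: hour 1: 5, hour 2: 5, hour 3: 3, hour 4: 2, hour 5: 0, hour 6: 0, hour 7: 0, hour 8: 0.
Peak is 5.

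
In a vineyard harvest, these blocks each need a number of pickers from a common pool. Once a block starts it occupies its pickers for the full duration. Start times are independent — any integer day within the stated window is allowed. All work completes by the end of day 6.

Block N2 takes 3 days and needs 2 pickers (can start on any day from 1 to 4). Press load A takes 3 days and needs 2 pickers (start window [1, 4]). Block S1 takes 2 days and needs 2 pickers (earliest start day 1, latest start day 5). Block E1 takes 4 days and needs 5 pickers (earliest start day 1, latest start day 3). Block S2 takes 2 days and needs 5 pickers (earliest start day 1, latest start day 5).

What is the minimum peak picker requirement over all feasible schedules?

Early-start (Block N2@1, Press load A@1, Block S1@1, Block E1@1, Block S2@1) gives peak 16: d1:16  d2:16  d3:9  d4:5  d5:0  d6:0.
Shift Block S1→4, Block S2→5.
Schedule Block N2@1, Press load A@1, Block S1@4, Block E1@1, Block S2@5: d1:9  d2:9  d3:9  d4:7  d5:7  d6:5 — peak 9.

9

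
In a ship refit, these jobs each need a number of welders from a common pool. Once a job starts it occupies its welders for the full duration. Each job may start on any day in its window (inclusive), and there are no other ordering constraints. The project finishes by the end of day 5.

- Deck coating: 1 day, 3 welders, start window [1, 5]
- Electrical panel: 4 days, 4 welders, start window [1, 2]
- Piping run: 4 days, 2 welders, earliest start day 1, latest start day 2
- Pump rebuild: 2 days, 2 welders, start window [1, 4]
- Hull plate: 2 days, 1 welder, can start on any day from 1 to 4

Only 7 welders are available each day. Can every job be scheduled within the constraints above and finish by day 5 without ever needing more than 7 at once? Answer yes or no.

The minimum achievable peak is 8; 7 < 8, so no feasible schedule stays within the cap.

no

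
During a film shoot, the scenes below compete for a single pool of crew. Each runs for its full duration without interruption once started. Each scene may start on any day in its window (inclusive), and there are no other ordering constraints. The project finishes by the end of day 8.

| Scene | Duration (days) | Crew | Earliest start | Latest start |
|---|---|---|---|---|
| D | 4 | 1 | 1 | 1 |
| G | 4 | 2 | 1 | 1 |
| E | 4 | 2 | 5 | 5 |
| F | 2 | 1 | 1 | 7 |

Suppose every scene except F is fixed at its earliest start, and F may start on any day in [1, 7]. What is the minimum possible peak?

F@1: d1:4  d2:4  d3:3  d4:3  d5:2  d6:2  d7:2  d8:2 → peak 4
F@2: d1:3  d2:4  d3:4  d4:3  d5:2  d6:2  d7:2  d8:2 → peak 4
F@3: d1:3  d2:3  d3:4  d4:4  d5:2  d6:2  d7:2  d8:2 → peak 4
F@4: d1:3  d2:3  d3:3  d4:4  d5:3  d6:2  d7:2  d8:2 → peak 4
F@5: d1:3  d2:3  d3:3  d4:3  d5:3  d6:3  d7:2  d8:2 → peak 3
F@6: d1:3  d2:3  d3:3  d4:3  d5:2  d6:3  d7:3  d8:2 → peak 3
F@7: d1:3  d2:3  d3:3  d4:3  d5:2  d6:2  d7:3  d8:3 → peak 3
Best is F@5, peak 3.

3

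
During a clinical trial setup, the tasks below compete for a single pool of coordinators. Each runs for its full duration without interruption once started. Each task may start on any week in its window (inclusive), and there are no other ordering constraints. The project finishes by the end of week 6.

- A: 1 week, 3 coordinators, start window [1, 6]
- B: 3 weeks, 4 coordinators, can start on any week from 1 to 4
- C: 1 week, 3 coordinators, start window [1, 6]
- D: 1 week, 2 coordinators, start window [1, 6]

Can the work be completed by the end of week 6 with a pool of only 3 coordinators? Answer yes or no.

Total coordinator-weeks = 20; over 6 weeks the average is 20/6 > 3, so some week must exceed 3.

no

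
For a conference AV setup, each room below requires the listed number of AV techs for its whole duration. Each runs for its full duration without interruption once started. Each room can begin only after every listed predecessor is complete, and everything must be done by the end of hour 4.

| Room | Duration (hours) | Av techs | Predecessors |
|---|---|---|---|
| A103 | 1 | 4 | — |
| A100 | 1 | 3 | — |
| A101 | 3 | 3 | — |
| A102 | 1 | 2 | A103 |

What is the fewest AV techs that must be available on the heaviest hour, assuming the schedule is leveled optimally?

Early-start (A103@1, A100@1, A101@1, A102@2) gives peak 10: h1:10  h2:5  h3:3  h4:0.
Shift A100→2, A101→2, A102→3.
Schedule A103@1, A100@2, A101@2, A102@3: h1:4  h2:6  h3:5  h4:3 — peak 6.

6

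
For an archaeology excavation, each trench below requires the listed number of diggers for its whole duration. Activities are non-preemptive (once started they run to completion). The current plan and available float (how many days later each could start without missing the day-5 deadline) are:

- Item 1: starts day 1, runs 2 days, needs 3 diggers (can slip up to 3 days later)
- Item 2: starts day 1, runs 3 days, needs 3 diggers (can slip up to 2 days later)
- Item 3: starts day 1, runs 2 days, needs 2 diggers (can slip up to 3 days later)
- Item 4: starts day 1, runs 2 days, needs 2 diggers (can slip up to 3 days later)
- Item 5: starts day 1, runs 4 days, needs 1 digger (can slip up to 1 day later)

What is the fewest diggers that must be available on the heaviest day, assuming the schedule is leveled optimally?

Early-start (Item 1@1, Item 2@1, Item 3@1, Item 4@1, Item 5@1) gives peak 11: d1:11  d2:11  d3:4  d4:1  d5:0.
Shift Item 2→3, Item 4→3.
Schedule Item 1@1, Item 2@3, Item 3@1, Item 4@3, Item 5@1: d1:6  d2:6  d3:6  d4:6  d5:3 — peak 6.
Total digger-days = 27 over 5 days ⇒ peak ≥ ⌈27/5⌉ = 6, so 6 is optimal.

6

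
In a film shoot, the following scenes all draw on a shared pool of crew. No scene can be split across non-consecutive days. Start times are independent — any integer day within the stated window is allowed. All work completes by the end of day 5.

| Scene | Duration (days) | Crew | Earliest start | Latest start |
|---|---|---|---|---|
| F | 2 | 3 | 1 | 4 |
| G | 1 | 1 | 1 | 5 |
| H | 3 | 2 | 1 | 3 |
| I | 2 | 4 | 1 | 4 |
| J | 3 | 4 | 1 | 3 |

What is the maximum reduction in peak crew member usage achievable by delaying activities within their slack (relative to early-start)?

7

Early-start peak: d1:14  d2:13  d3:6  d4:0  d5:0 ⇒ 14.
Leveled (F@1, G@3, H@3, I@1, J@3): d1:7  d2:7  d3:7  d4:6  d5:6 ⇒ 7.
Reduction 14 − 7 = 7.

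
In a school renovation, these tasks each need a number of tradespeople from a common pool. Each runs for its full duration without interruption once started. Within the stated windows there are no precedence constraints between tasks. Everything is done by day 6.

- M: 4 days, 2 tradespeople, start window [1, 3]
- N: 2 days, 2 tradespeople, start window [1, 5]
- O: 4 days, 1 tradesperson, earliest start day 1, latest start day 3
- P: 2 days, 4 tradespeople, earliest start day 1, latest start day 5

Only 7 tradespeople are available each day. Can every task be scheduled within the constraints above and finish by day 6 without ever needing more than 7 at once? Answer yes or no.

Schedule M@1, N@1, O@1, P@5: d1:5  d2:5  d3:3  d4:3  d5:4  d6:4 — peak 5 ≤ 7.

yes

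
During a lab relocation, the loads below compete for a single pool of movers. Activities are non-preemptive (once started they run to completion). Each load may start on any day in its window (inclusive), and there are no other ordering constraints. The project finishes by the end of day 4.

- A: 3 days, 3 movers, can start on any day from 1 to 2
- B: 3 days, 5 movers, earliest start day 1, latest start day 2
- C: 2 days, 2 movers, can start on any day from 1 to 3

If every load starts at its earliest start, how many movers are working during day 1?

At early start, day 1 has: A, B, C.
Demand: 3 + 5 + 2 = 10.

10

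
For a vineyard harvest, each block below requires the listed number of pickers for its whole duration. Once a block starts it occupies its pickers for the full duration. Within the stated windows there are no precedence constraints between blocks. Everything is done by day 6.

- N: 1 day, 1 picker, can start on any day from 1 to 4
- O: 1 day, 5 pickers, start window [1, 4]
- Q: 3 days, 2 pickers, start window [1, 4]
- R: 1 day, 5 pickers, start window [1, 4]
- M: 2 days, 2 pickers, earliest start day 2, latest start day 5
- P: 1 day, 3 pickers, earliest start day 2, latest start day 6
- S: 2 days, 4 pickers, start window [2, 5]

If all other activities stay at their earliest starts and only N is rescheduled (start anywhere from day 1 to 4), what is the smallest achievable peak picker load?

12

N@1: d1:13  d2:11  d3:8  d4:0  d5:0  d6:0 → peak 13
N@2: d1:12  d2:12  d3:8  d4:0  d5:0  d6:0 → peak 12
N@3: d1:12  d2:11  d3:9  d4:0  d5:0  d6:0 → peak 12
N@4: d1:12  d2:11  d3:8  d4:1  d5:0  d6:0 → peak 12
Best is N@2, peak 12.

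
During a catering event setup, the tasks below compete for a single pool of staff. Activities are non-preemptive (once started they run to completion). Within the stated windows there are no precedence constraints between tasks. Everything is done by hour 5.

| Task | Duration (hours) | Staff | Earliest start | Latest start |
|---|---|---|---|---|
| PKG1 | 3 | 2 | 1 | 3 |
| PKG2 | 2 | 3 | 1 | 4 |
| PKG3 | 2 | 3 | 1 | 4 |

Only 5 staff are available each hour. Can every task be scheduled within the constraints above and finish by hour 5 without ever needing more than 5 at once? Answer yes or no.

yes

Schedule PKG1@1, PKG2@1, PKG3@3: h1:5  h2:5  h3:5  h4:3  h5:0 — peak 5 ≤ 5.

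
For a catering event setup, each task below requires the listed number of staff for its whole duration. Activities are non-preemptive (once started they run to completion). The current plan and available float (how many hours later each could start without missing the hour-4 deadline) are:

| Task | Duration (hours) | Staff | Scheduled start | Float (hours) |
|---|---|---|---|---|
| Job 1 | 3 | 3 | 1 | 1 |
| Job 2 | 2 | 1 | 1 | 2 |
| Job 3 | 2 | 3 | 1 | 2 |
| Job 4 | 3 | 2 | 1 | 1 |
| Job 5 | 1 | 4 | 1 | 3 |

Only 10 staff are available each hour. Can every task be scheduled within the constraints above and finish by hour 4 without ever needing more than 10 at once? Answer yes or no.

yes

Schedule Job 1@1, Job 2@1, Job 3@3, Job 4@1, Job 5@4: h1:6  h2:6  h3:8  h4:7 — peak 8 ≤ 10.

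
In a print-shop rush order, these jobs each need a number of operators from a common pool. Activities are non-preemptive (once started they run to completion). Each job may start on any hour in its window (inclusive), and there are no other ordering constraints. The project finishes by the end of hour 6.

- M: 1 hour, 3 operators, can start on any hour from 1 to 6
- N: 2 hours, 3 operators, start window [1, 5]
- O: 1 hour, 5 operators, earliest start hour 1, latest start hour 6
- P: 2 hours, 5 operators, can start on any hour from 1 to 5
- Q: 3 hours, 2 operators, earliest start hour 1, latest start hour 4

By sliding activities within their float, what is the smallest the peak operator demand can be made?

Early-start (M@1, N@1, O@1, P@1, Q@1) gives peak 18: h1:18  h2:10  h3:2  h4:0  h5:0  h6:0.
Shift N→2, O→4, P→5.
Schedule M@1, N@2, O@4, P@5, Q@1: h1:5  h2:5  h3:5  h4:5  h5:5  h6:5 — peak 5.
Total operator-hours = 30 over 6 hours ⇒ peak ≥ ⌈30/6⌉ = 5, so 5 is optimal.

5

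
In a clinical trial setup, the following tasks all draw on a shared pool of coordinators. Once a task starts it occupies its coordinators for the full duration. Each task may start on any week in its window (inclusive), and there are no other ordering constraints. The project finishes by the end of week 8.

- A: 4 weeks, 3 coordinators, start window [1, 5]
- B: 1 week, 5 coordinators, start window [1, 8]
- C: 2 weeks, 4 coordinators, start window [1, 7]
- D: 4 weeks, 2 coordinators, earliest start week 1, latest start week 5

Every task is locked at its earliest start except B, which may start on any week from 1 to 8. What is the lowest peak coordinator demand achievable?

9

B@1: w1:14  w2:9  w3:5  w4:5  w5:0  w6:0  w7:0  w8:0 → peak 14
B@2: w1:9  w2:14  w3:5  w4:5  w5:0  w6:0  w7:0  w8:0 → peak 14
B@3: w1:9  w2:9  w3:10  w4:5  w5:0  w6:0  w7:0  w8:0 → peak 10
B@4: w1:9  w2:9  w3:5  w4:10  w5:0  w6:0  w7:0  w8:0 → peak 10
B@5: w1:9  w2:9  w3:5  w4:5  w5:5  w6:0  w7:0  w8:0 → peak 9
B@6: w1:9  w2:9  w3:5  w4:5  w5:0  w6:5  w7:0  w8:0 → peak 9
B@7: w1:9  w2:9  w3:5  w4:5  w5:0  w6:0  w7:5  w8:0 → peak 9
B@8: w1:9  w2:9  w3:5  w4:5  w5:0  w6:0  w7:0  w8:5 → peak 9
Best is B@5, peak 9.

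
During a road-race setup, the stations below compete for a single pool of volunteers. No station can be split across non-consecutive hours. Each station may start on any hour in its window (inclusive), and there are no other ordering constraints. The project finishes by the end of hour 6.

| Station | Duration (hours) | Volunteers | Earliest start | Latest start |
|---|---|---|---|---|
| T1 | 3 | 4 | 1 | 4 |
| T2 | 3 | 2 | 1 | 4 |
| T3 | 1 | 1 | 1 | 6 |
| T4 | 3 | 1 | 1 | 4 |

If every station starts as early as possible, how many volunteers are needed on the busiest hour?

8

Early-start schedule: T1@1, T2@1, T3@1, T4@1.
Load per hour: hour 1: 8, hour 2: 7, hour 3: 7, hour 4: 0, hour 5: 0, hour 6: 0.
Peak is 8.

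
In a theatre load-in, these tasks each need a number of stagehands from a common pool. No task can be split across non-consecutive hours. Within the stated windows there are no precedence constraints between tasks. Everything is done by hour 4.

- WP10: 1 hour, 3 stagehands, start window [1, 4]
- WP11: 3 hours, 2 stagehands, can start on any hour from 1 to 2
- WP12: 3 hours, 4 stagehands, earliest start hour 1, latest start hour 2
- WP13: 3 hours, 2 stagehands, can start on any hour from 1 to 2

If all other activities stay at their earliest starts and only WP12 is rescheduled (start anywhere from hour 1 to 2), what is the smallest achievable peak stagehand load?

WP12@1: h1:11  h2:8  h3:8  h4:0 → peak 11
WP12@2: h1:7  h2:8  h3:8  h4:4 → peak 8
Best is WP12@2, peak 8.

8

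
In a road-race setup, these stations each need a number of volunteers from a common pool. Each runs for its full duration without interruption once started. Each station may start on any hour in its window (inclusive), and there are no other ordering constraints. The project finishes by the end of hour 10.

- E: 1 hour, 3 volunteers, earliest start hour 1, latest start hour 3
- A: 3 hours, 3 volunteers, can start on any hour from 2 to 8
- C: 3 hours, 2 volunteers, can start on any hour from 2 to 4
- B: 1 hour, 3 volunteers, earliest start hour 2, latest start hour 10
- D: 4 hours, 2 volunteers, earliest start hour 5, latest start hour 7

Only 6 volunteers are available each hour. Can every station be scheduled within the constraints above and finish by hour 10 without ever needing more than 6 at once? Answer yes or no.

Schedule E@1, A@2, C@2, B@5, D@5: h1:3  h2:5  h3:5  h4:5  h5:5  h6:2  h7:2  h8:2  h9:0  h10:0 — peak 5 ≤ 6.

yes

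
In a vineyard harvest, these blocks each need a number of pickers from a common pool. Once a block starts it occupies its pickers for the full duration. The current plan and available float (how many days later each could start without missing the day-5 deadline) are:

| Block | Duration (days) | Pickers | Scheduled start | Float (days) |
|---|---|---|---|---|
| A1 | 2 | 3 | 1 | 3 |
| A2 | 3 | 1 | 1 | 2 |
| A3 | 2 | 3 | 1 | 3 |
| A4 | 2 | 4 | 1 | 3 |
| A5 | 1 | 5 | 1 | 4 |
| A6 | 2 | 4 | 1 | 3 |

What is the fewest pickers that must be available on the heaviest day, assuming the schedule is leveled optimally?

8

Early-start (A1@1, A2@1, A3@1, A4@1, A5@1, A6@1) gives peak 20: d1:20  d2:15  d3:1  d4:0  d5:0.
Shift A4→4, A5→3, A6→4.
Schedule A1@1, A2@1, A3@1, A4@4, A5@3, A6@4: d1:7  d2:7  d3:6  d4:8  d5:8 — peak 8.
Total picker-days = 36 over 5 days ⇒ peak ≥ ⌈36/5⌉ = 8, so 8 is optimal.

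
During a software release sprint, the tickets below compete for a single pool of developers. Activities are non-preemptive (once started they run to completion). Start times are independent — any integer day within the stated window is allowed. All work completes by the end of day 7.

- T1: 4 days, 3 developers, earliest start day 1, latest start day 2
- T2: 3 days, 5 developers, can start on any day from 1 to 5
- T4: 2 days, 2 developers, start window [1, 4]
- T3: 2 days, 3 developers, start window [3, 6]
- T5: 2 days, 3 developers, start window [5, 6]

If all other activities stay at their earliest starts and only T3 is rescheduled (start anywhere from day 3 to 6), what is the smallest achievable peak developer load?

10

T3@3: d1:10  d2:10  d3:11  d4:6  d5:3  d6:3  d7:0 → peak 11
T3@4: d1:10  d2:10  d3:8  d4:6  d5:6  d6:3  d7:0 → peak 10
T3@5: d1:10  d2:10  d3:8  d4:3  d5:6  d6:6  d7:0 → peak 10
T3@6: d1:10  d2:10  d3:8  d4:3  d5:3  d6:6  d7:3 → peak 10
Best is T3@4, peak 10.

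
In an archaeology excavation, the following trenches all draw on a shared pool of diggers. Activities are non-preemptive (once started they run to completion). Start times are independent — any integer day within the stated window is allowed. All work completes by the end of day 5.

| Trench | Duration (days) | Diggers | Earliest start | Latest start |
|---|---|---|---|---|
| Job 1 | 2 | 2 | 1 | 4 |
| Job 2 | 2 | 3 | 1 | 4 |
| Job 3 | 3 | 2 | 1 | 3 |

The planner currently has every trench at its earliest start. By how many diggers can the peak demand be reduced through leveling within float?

Early-start peak: d1:7  d2:7  d3:2  d4:0  d5:0 ⇒ 7.
Leveled (Job 1@1, Job 2@4, Job 3@1): d1:4  d2:4  d3:2  d4:3  d5:3 ⇒ 4.
Reduction 7 − 4 = 3.

3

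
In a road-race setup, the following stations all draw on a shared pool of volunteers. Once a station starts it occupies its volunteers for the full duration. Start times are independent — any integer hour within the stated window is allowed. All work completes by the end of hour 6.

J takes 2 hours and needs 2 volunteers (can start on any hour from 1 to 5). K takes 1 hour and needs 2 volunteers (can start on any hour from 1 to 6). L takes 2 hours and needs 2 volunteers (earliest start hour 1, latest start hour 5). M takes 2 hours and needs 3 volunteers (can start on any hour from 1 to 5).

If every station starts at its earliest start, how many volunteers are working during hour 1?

9

At early start, hour 1 has: J, K, L, M.
Demand: 2 + 2 + 2 + 3 = 9.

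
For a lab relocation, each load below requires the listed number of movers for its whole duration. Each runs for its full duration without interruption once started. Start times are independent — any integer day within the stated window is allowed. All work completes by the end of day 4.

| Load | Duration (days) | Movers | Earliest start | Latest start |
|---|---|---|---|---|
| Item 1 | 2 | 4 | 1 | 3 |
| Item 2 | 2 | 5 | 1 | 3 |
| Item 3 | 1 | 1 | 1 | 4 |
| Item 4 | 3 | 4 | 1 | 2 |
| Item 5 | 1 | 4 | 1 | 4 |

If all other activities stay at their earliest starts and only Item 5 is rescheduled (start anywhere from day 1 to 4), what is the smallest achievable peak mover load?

14

Item 5@1: d1:18  d2:13  d3:4  d4:0 → peak 18
Item 5@2: d1:14  d2:17  d3:4  d4:0 → peak 17
Item 5@3: d1:14  d2:13  d3:8  d4:0 → peak 14
Item 5@4: d1:14  d2:13  d3:4  d4:4 → peak 14
Best is Item 5@3, peak 14.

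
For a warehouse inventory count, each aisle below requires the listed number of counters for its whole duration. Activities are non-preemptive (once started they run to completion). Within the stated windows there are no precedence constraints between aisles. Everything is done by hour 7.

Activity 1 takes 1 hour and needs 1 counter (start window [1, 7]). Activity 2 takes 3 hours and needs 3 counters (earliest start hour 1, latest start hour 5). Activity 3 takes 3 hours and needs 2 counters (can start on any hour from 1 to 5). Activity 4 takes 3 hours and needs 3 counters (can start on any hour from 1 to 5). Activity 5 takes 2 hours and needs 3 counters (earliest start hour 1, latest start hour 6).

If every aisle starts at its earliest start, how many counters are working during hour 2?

11

At early start, hour 2 has: Activity 2, Activity 3, Activity 4, Activity 5.
Demand: 3 + 2 + 3 + 3 = 11.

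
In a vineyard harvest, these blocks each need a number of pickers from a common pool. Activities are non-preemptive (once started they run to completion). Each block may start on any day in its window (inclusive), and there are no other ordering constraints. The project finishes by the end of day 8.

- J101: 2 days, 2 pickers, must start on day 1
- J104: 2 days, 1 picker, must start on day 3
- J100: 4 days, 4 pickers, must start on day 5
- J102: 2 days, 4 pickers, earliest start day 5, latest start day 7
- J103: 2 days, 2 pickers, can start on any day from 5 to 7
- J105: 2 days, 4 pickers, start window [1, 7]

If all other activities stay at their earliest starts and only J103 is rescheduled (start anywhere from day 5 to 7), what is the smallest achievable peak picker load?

J103@5: d1:6  d2:6  d3:1  d4:1  d5:10  d6:10  d7:4  d8:4 → peak 10
J103@6: d1:6  d2:6  d3:1  d4:1  d5:8  d6:10  d7:6  d8:4 → peak 10
J103@7: d1:6  d2:6  d3:1  d4:1  d5:8  d6:8  d7:6  d8:6 → peak 8
Best is J103@7, peak 8.

8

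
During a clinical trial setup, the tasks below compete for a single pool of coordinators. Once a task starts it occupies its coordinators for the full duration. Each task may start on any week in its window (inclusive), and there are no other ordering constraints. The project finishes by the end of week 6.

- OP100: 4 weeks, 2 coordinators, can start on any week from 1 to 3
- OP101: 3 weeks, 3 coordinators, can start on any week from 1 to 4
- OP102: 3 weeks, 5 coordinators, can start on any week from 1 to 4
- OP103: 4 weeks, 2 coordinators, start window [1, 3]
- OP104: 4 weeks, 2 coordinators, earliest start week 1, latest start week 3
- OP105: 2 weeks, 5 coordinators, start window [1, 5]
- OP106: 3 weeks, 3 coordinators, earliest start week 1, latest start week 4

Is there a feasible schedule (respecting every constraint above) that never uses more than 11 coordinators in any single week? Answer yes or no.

no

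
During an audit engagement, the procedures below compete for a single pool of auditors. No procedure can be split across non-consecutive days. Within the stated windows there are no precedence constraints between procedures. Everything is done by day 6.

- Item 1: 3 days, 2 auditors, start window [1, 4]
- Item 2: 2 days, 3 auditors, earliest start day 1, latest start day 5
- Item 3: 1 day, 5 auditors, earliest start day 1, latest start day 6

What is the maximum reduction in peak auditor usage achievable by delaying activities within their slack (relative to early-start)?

5

Early-start peak: d1:10  d2:5  d3:2  d4:0  d5:0  d6:0 ⇒ 10.
Leveled (Item 1@1, Item 2@1, Item 3@4): d1:5  d2:5  d3:2  d4:5  d5:0  d6:0 ⇒ 5.
Reduction 10 − 5 = 5.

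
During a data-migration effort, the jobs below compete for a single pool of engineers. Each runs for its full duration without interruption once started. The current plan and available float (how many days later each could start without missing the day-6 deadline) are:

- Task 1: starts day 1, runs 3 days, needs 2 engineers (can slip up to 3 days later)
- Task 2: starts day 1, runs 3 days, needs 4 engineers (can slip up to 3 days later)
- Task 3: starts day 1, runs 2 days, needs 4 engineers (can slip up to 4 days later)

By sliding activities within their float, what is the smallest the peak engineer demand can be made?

Early-start (Task 1@1, Task 2@1, Task 3@1) gives peak 10: d1:10  d2:10  d3:6  d4:0  d5:0  d6:0.
Shift Task 3→4.
Schedule Task 1@1, Task 2@1, Task 3@4: d1:6  d2:6  d3:6  d4:4  d5:4  d6:0 — peak 6.

6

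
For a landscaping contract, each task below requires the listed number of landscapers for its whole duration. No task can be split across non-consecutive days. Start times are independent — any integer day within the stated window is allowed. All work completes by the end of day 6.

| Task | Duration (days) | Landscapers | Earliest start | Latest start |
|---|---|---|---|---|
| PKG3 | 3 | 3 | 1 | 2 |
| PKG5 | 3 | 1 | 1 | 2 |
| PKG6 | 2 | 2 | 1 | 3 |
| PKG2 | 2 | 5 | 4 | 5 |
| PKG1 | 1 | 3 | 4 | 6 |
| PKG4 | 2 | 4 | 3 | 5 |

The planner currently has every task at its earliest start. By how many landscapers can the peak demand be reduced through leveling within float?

4

Early-start peak: d1:6  d2:6  d3:8  d4:12  d5:5  d6:0 ⇒ 12.
Leveled (PKG3@1, PKG5@1, PKG6@1, PKG2@5, PKG1@4, PKG4@3): d1:6  d2:6  d3:8  d4:7  d5:5  d6:5 ⇒ 8.
Reduction 12 − 8 = 4.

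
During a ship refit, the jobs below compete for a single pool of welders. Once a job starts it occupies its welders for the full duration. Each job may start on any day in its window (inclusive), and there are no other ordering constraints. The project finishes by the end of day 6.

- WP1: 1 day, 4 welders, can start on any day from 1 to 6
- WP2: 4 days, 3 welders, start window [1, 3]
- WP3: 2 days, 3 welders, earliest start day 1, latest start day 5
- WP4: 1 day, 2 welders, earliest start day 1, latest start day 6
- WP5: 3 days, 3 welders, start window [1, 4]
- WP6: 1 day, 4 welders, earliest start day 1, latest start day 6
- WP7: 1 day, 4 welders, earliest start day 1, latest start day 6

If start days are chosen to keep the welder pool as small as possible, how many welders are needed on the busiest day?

8

Early-start (WP1@1, WP2@1, WP3@1, WP4@1, WP5@1, WP6@1, WP7@1) gives peak 23: d1:23  d2:9  d3:6  d4:3  d5:0  d6:0.
Shift WP3→2, WP4→2, WP5→4, WP6→5, WP7→6.
Schedule WP1@1, WP2@1, WP3@2, WP4@2, WP5@4, WP6@5, WP7@6: d1:7  d2:8  d3:6  d4:6  d5:7  d6:7 — peak 8.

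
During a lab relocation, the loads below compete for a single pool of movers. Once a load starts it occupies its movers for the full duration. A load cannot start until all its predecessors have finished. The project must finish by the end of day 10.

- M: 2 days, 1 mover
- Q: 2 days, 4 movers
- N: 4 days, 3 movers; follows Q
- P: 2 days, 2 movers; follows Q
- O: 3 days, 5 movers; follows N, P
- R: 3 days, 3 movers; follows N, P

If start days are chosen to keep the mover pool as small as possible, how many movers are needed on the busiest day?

8

Schedule M@1, Q@1, N@3, P@3, O@7, R@7: d1:5  d2:5  d3:5  d4:5  d5:3  d6:3  d7:8  d8:8  d9:8  d10:0 — peak 8.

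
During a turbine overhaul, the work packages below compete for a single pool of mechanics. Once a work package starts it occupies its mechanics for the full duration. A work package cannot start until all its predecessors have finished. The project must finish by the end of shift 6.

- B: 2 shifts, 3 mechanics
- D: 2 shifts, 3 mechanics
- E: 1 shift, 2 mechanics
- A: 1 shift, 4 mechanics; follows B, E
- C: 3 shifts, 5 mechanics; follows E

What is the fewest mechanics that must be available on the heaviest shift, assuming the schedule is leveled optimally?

Early-start (B@1, D@1, E@1, A@3, C@2) gives peak 11: s1:8  s2:11  s3:9  s4:5  s5:0  s6:0.
Shift D→2, C→4.
Schedule B@1, D@2, E@1, A@3, C@4: s1:5  s2:6  s3:7  s4:5  s5:5  s6:5 — peak 7.

7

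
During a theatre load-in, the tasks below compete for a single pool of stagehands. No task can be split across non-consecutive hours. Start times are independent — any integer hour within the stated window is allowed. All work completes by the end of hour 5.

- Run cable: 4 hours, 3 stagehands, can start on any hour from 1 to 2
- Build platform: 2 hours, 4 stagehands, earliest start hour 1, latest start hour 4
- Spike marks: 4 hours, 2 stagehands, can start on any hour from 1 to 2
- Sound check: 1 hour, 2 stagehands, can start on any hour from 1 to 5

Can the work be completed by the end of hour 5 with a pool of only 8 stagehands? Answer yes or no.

The minimum achievable peak is 9; 8 < 9, so no feasible schedule stays within the cap.

no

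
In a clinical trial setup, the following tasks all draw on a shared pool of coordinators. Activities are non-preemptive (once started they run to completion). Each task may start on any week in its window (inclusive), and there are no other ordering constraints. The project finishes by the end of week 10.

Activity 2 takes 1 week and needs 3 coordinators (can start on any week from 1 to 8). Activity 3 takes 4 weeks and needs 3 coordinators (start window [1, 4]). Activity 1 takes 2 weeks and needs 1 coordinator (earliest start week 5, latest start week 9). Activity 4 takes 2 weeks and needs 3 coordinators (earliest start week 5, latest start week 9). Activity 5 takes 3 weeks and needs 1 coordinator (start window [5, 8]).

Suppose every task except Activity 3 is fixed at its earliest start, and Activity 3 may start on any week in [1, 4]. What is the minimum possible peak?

Activity 3@1: w1:6  w2:3  w3:3  w4:3  w5:5  w6:5  w7:1  w8:0  w9:0  w10:0 → peak 6
Activity 3@2: w1:3  w2:3  w3:3  w4:3  w5:8  w6:5  w7:1  w8:0  w9:0  w10:0 → peak 8
Activity 3@3: w1:3  w2:0  w3:3  w4:3  w5:8  w6:8  w7:1  w8:0  w9:0  w10:0 → peak 8
Activity 3@4: w1:3  w2:0  w3:0  w4:3  w5:8  w6:8  w7:4  w8:0  w9:0  w10:0 → peak 8
Best is Activity 3@1, peak 6.

6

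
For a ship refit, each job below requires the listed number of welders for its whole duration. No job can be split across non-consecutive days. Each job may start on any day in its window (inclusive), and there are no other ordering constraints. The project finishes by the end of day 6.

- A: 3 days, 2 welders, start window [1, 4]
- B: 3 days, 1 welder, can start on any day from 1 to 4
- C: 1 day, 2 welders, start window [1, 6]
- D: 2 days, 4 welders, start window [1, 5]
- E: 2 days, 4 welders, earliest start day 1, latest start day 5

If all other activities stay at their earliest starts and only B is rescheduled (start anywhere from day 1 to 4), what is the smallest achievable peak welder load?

B@1: d1:13  d2:11  d3:3  d4:0  d5:0  d6:0 → peak 13
B@2: d1:12  d2:11  d3:3  d4:1  d5:0  d6:0 → peak 12
B@3: d1:12  d2:10  d3:3  d4:1  d5:1  d6:0 → peak 12
B@4: d1:12  d2:10  d3:2  d4:1  d5:1  d6:1 → peak 12
Best is B@2, peak 12.

12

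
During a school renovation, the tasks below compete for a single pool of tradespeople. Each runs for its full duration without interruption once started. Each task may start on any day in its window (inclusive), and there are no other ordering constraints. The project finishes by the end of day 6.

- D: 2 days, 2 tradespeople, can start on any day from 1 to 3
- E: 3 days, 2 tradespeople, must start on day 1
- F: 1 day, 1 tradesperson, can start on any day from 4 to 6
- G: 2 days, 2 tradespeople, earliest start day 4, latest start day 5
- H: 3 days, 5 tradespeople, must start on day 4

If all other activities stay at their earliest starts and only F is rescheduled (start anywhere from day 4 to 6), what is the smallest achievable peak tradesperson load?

7

F@4: d1:4  d2:4  d3:2  d4:8  d5:7  d6:5 → peak 8
F@5: d1:4  d2:4  d3:2  d4:7  d5:8  d6:5 → peak 8
F@6: d1:4  d2:4  d3:2  d4:7  d5:7  d6:6 → peak 7
Best is F@6, peak 7.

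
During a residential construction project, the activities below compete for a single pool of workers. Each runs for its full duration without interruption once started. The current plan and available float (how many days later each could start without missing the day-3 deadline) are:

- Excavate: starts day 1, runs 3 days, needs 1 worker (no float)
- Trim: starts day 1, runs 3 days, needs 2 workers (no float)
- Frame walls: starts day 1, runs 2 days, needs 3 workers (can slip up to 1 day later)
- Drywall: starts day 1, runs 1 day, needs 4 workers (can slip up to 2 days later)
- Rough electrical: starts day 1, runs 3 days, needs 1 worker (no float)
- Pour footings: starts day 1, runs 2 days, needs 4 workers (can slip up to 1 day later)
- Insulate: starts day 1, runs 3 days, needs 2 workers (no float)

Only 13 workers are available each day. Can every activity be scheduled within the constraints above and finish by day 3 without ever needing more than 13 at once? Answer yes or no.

Schedule Excavate@1, Trim@1, Frame walls@1, Drywall@1, Rough electrical@1, Pour footings@2, Insulate@1: d1:13  d2:13  d3:10 — peak 13 ≤ 13.

yes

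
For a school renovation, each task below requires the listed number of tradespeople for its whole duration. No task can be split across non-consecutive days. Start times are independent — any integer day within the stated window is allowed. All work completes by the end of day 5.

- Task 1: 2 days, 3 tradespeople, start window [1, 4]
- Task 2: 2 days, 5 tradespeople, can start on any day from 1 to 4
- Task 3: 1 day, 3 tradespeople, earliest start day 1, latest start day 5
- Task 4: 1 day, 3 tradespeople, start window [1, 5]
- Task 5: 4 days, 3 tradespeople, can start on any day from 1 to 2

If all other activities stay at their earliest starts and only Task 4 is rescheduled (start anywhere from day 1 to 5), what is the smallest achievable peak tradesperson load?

Task 4@1: d1:17  d2:11  d3:3  d4:3  d5:0 → peak 17
Task 4@2: d1:14  d2:14  d3:3  d4:3  d5:0 → peak 14
Task 4@3: d1:14  d2:11  d3:6  d4:3  d5:0 → peak 14
Task 4@4: d1:14  d2:11  d3:3  d4:6  d5:0 → peak 14
Task 4@5: d1:14  d2:11  d3:3  d4:3  d5:3 → peak 14
Best is Task 4@2, peak 14.

14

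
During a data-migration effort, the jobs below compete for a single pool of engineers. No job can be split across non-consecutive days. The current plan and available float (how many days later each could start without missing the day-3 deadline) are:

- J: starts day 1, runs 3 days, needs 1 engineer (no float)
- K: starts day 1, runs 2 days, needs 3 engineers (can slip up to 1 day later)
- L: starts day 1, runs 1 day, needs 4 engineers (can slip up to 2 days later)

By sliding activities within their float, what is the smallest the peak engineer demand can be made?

5

Early-start (J@1, K@1, L@1) gives peak 8: d1:8  d2:4  d3:1.
Shift L→3.
Schedule J@1, K@1, L@3: d1:4  d2:4  d3:5 — peak 5.
Total engineer-days = 13 over 3 days ⇒ peak ≥ ⌈13/3⌉ = 5, so 5 is optimal.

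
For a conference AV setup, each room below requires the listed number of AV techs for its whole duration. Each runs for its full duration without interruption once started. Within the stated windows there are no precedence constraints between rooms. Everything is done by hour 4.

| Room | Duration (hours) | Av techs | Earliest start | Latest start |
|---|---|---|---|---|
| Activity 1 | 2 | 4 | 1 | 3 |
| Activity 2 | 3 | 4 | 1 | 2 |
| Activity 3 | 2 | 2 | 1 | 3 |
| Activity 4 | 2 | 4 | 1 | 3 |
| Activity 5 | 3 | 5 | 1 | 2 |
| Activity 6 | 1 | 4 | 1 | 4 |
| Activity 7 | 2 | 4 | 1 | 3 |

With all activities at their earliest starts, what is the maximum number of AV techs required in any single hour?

Early-start schedule: Activity 1@1, Activity 2@1, Activity 3@1, Activity 4@1, Activity 5@1, Activity 6@1, Activity 7@1.
Load per hour: hour 1: 27, hour 2: 23, hour 3: 9, hour 4: 0.
Peak is 27.

27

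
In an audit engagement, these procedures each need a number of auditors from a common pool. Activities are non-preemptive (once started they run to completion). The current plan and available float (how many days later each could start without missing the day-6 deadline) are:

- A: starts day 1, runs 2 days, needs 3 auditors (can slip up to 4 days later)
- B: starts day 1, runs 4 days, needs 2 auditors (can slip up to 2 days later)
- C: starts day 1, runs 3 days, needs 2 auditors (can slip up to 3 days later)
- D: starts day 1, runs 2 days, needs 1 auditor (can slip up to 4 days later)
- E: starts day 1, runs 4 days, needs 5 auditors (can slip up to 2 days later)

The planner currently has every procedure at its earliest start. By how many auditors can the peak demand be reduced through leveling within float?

4

Early-start peak: d1:13  d2:13  d3:9  d4:7  d5:0  d6:0 ⇒ 13.
Leveled (A@1, B@1, C@1, D@1, E@3): d1:8  d2:8  d3:9  d4:7  d5:5  d6:5 ⇒ 9.
Reduction 13 − 9 = 4.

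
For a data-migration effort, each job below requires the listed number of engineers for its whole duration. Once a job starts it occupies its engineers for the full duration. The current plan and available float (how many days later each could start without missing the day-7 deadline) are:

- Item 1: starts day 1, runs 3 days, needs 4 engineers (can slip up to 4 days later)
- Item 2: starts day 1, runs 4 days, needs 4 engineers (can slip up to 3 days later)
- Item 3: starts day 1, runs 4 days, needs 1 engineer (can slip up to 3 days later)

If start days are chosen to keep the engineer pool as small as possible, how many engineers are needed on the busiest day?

5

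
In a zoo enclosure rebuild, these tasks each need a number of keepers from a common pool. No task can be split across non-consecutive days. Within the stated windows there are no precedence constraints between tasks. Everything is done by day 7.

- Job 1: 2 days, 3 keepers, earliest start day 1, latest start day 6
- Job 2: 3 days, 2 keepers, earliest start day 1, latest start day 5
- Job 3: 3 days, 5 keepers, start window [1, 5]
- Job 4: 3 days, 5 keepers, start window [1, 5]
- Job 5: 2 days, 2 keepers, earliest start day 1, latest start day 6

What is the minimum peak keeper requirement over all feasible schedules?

8

Early-start (Job 1@1, Job 2@1, Job 3@1, Job 4@1, Job 5@1) gives peak 17: d1:17  d2:17  d3:12  d4:0  d5:0  d6:0  d7:0.
Shift Job 2→3, Job 4→4, Job 5→6.
Schedule Job 1@1, Job 2@3, Job 3@1, Job 4@4, Job 5@6: d1:8  d2:8  d3:7  d4:7  d5:7  d6:7  d7:2 — peak 8.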